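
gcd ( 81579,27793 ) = 1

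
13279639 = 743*17873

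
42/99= 14/33=0.42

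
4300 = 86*50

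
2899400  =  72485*40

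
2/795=2/795 =0.00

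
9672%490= 362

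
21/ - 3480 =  - 1 +1153/1160  =  -0.01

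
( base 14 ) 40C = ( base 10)796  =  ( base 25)16l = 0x31c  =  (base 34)NE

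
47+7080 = 7127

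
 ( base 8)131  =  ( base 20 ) 49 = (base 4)1121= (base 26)3b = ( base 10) 89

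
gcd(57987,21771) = 9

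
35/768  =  35/768 =0.05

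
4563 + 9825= 14388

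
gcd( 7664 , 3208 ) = 8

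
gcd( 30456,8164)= 4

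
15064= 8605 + 6459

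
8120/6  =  1353 + 1/3 = 1353.33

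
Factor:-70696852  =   - 2^2*17674213^1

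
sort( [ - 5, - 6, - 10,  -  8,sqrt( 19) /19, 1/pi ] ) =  [ - 10, - 8, -6, -5, sqrt( 19)/19, 1/pi]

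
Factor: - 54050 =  - 2^1*5^2*23^1*47^1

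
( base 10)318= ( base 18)hc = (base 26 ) C6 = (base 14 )18a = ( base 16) 13E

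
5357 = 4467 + 890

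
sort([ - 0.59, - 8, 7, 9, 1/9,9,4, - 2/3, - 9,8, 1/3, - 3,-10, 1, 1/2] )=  [- 10, - 9, -8, - 3, - 2/3, - 0.59,1/9, 1/3, 1/2, 1, 4, 7, 8, 9, 9] 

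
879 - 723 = 156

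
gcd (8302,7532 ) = 14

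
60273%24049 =12175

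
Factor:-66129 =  - 3^1*7^1*47^1*67^1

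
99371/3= 99371/3 = 33123.67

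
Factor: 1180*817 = 964060= 2^2*5^1*19^1*43^1*59^1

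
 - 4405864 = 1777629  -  6183493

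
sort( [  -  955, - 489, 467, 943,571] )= [-955, - 489,  467, 571,943]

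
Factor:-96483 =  - 3^1*29^1*1109^1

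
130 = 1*130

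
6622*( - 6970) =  - 46155340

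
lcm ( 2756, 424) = 5512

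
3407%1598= 211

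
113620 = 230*494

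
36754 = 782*47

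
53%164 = 53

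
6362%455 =447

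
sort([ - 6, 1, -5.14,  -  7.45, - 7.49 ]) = [ - 7.49, - 7.45, - 6, - 5.14,1] 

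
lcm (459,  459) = 459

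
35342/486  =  72 + 175/243 = 72.72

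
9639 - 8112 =1527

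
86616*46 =3984336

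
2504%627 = 623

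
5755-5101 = 654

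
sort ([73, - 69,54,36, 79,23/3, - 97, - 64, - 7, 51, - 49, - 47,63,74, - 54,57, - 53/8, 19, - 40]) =[ - 97, - 69, - 64, - 54,-49 , - 47, - 40, - 7, - 53/8,23/3, 19,36, 51,  54, 57, 63, 73, 74, 79]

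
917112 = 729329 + 187783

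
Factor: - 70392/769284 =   -  2^1* 3^( - 2)*7^1*17^( - 1 ) = - 14/153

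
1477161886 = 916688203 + 560473683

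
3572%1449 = 674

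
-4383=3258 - 7641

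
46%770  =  46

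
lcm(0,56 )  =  0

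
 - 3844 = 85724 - 89568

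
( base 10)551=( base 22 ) 131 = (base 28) JJ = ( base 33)GN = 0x227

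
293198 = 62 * 4729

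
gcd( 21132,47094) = 6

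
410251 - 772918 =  - 362667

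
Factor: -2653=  - 7^1*379^1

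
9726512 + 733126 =10459638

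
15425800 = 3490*4420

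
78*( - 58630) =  - 4573140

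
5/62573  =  5/62573 = 0.00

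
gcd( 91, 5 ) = 1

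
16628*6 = 99768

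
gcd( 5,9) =1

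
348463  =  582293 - 233830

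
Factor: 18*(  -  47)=  -  846 =-2^1*3^2*47^1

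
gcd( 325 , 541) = 1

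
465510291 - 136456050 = 329054241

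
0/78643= 0= 0.00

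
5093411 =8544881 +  - 3451470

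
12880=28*460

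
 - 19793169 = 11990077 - 31783246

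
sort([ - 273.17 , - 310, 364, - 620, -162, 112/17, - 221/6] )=[ - 620, - 310, - 273.17, - 162, - 221/6,  112/17, 364]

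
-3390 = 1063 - 4453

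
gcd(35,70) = 35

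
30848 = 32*964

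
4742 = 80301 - 75559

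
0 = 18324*0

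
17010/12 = 2835/2 = 1417.50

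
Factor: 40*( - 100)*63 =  - 252000 = - 2^5*3^2*5^3*7^1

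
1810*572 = 1035320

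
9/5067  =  1/563=0.00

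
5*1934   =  9670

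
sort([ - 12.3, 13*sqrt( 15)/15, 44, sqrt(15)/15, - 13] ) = [-13,-12.3, sqrt( 15) /15, 13*sqrt (15 )/15, 44 ]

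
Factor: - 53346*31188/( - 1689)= 554585016/563=2^3*3^1*17^1*23^1*113^1*523^1*563^( - 1)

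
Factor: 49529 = 49529^1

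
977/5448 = 977/5448 = 0.18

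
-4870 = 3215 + - 8085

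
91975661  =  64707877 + 27267784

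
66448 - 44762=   21686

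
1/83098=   1/83098  =  0.00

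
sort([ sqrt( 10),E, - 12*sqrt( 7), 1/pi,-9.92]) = [-12*sqrt( 7),-9.92, 1/pi, E, sqrt( 10)]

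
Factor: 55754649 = 3^6*76481^1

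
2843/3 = 2843/3 = 947.67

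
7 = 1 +6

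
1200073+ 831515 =2031588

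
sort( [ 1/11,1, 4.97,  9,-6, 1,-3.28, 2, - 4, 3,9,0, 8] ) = [  -  6,-4,- 3.28, 0, 1/11, 1,1,2 , 3, 4.97, 8, 9, 9 ]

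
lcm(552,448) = 30912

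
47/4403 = 47/4403 = 0.01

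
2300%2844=2300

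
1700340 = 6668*255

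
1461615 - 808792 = 652823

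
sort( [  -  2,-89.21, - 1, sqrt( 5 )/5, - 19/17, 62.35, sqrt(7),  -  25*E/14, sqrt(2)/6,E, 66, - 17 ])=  [ - 89.21, - 17 , - 25*E/14, - 2, - 19/17, - 1,sqrt(2) /6, sqrt( 5 )/5 , sqrt( 7),  E, 62.35, 66]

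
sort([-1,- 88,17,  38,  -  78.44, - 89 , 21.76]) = [ -89 ,  -  88,- 78.44 ,- 1,  17,21.76, 38 ] 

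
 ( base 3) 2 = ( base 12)2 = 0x2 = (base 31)2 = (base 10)2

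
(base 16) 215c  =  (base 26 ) cgc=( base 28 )ap0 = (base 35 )6Y0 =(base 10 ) 8540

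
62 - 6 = 56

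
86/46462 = 43/23231 = 0.00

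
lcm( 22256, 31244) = 1624688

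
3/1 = 3 = 3.00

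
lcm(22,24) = 264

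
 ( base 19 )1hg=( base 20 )1F0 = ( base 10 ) 700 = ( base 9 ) 857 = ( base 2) 1010111100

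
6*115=690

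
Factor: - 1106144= - 2^5*13^1*2659^1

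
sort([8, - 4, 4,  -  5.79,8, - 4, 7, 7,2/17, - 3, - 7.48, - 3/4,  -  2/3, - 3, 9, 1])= [ - 7.48, - 5.79, - 4, - 4, - 3,- 3, -3/4,-2/3, 2/17,1, 4, 7, 7, 8 , 8, 9]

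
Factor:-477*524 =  - 249948 = -2^2*3^2 * 53^1*131^1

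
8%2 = 0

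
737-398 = 339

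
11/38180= 11/38180= 0.00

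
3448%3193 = 255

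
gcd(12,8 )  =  4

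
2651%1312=27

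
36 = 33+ 3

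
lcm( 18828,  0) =0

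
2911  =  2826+85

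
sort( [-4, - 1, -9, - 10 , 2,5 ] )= [  -  10, - 9, - 4, - 1, 2, 5 ]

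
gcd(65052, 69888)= 156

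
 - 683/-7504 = 683/7504 = 0.09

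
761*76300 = 58064300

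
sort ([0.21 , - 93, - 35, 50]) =[ - 93, - 35,0.21,50 ]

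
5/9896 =5/9896 = 0.00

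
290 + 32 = 322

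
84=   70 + 14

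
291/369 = 97/123 = 0.79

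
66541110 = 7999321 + 58541789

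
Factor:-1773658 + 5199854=3426196 = 2^2*856549^1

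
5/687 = 5/687=0.01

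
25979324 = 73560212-47580888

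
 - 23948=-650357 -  - 626409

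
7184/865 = 8  +  264/865=8.31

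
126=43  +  83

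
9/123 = 3/41  =  0.07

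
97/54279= 97/54279 = 0.00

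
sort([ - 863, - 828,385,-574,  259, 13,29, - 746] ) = [ - 863, - 828, - 746, - 574,13, 29,259, 385 ]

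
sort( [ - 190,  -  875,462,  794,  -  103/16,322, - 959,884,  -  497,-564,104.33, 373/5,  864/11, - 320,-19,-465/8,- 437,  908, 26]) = [-959, - 875,-564, - 497,  -  437,- 320 , -190,  -  465/8, - 19 , - 103/16, 26, 373/5, 864/11,104.33,322,462, 794,884 , 908 ] 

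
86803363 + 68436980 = 155240343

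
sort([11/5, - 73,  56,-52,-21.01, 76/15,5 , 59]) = [-73,-52,-21.01, 11/5 , 5,  76/15 , 56,  59 ] 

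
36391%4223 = 2607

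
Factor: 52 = 2^2*13^1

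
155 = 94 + 61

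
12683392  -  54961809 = -42278417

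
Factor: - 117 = - 3^2 * 13^1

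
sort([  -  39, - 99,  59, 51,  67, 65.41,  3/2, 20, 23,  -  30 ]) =[ - 99 , - 39, - 30,3/2,20 , 23, 51, 59,65.41,67]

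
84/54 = 1 + 5/9 = 1.56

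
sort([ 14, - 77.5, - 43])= [ - 77.5,-43, 14 ]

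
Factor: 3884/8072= 971/2018 =2^( -1 )*971^1*1009^( - 1) 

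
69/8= 69/8 = 8.62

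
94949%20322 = 13661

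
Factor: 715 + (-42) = 673 = 673^1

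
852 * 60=51120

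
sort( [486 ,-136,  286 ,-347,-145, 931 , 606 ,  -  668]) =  [ - 668 , - 347, - 145,-136 , 286,486, 606, 931 ]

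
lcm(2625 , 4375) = 13125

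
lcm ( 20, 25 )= 100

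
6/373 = 6/373 = 0.02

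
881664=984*896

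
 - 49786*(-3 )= 149358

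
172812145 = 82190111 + 90622034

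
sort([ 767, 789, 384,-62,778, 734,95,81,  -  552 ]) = [ - 552, - 62, 81, 95, 384, 734, 767, 778, 789]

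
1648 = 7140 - 5492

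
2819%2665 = 154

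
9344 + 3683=13027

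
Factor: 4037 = 11^1*367^1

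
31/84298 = 31/84298 = 0.00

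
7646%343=100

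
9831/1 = 9831 =9831.00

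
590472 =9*65608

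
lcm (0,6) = 0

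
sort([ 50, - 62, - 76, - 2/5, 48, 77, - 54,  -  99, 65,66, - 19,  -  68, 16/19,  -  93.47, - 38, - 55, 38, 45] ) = [-99, - 93.47, - 76,-68, - 62, - 55, - 54, - 38, - 19, - 2/5,16/19, 38,  45, 48,50,65,66, 77]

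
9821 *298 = 2926658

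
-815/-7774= 815/7774 = 0.10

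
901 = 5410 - 4509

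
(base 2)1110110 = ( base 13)91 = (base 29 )42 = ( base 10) 118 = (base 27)4A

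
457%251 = 206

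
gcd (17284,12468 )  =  4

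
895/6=895/6= 149.17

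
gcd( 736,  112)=16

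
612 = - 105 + 717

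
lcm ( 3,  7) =21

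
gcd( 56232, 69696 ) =792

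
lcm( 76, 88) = 1672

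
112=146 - 34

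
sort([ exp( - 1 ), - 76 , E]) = [ - 76, exp( - 1 ), E]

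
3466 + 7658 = 11124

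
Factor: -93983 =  - 93983^1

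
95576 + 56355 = 151931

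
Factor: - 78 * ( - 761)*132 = 7835256 = 2^3*3^2 *11^1*13^1*761^1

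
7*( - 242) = -1694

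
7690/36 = 213 + 11/18 = 213.61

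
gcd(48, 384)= 48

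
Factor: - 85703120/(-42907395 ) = 2^4* 3^(-1 )*17^1*29^1*41^1*53^1*2860493^(-1)  =  17140624/8581479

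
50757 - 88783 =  - 38026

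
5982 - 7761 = - 1779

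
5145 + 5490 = 10635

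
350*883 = 309050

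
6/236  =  3/118 = 0.03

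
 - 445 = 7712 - 8157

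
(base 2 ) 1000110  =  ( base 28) 2e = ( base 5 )240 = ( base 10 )70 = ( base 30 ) 2A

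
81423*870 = 70838010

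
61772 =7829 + 53943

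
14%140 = 14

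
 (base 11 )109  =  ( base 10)130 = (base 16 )82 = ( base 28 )4I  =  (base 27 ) 4M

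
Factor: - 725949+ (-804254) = - 1530203 =-19^1 *80537^1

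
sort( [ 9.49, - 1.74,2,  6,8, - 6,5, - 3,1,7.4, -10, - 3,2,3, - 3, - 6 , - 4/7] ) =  [ - 10, - 6, - 6, - 3, - 3, - 3, - 1.74, - 4/7,  1,2, 2,3,5, 6, 7.4,  8, 9.49 ]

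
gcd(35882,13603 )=1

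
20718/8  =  2589 + 3/4  =  2589.75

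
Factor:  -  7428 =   -  2^2*3^1*619^1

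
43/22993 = 43/22993 = 0.00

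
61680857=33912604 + 27768253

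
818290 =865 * 946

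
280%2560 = 280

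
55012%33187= 21825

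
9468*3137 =29701116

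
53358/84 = 8893/14 = 635.21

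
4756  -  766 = 3990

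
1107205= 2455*451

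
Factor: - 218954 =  - 2^1*83^1*1319^1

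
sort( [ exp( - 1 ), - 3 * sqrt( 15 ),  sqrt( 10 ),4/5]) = [ - 3 * sqrt( 15),exp( - 1),4/5,sqrt(10)]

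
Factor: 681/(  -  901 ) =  - 3^1*17^ ( - 1)  *  53^( -1)*227^1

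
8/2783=8/2783 = 0.00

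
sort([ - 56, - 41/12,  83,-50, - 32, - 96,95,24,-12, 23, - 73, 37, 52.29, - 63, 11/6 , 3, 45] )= [- 96, - 73, - 63,-56, - 50 , - 32,-12, - 41/12,  11/6, 3,23,24, 37,45 , 52.29, 83,95]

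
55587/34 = 55587/34=1634.91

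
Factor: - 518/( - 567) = 74/81 = 2^1*3^( - 4 )*37^1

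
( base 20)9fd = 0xf49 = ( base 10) 3913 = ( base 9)5327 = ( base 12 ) 2321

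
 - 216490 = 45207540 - 45424030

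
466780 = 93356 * 5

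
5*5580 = 27900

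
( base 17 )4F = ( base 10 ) 83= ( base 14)5D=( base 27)32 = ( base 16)53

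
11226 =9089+2137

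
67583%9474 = 1265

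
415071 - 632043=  - 216972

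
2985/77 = 38 +59/77 = 38.77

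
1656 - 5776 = -4120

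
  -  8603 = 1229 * ( - 7) 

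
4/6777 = 4/6777 = 0.00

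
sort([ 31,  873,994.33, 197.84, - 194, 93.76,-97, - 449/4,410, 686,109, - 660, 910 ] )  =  [ - 660, - 194, - 449/4, - 97, 31, 93.76, 109, 197.84,410,  686, 873,910, 994.33 ]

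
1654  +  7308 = 8962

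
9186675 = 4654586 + 4532089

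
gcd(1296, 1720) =8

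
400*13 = 5200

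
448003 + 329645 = 777648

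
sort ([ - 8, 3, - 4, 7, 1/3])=[ - 8, - 4,1/3, 3, 7]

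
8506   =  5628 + 2878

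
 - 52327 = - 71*737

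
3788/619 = 6+74/619 = 6.12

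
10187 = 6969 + 3218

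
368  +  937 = 1305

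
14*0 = 0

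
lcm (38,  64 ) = 1216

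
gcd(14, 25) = 1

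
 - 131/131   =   - 1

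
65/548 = 65/548=0.12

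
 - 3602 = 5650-9252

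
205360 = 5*41072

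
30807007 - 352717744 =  - 321910737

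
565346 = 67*8438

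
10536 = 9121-  -  1415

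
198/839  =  198/839 = 0.24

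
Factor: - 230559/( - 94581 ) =3^( - 2)*7^1 *31^( - 1)* 113^(  -  1)*10979^1 = 76853/31527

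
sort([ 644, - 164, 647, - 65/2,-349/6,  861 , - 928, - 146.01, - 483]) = [-928, - 483 ,  -  164, - 146.01, - 349/6,-65/2,644 , 647,861] 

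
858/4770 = 143/795 = 0.18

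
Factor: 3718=2^1*11^1*13^2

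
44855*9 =403695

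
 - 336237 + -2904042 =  - 3240279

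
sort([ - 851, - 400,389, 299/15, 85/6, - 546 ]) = [ - 851, -546, - 400,85/6, 299/15, 389 ]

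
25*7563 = 189075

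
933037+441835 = 1374872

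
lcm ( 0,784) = 0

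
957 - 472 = 485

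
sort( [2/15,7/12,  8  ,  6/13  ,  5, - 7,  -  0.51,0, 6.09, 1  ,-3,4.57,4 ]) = [ - 7, - 3, - 0.51,0, 2/15 , 6/13,7/12, 1,4, 4.57,5 , 6.09,  8] 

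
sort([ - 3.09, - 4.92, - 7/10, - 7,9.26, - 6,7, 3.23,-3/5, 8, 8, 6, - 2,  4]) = [ - 7, - 6, - 4.92, - 3.09, - 2, - 7/10, - 3/5,3.23, 4, 6 , 7 , 8, 8,9.26]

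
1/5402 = 1/5402   =  0.00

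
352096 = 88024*4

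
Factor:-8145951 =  - 3^1*11^1*193^1*1279^1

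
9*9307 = 83763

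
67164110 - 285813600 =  - 218649490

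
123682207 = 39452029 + 84230178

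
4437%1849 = 739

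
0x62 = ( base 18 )58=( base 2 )1100010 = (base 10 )98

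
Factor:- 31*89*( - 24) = 66216 = 2^3*3^1 *31^1 * 89^1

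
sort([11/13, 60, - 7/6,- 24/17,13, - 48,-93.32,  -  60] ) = [ - 93.32, - 60, - 48, - 24/17, - 7/6, 11/13,13,60 ]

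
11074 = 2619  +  8455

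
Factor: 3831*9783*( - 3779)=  - 3^3*1087^1*1277^1*3779^1 = -  141631905267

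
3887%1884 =119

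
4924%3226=1698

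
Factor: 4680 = 2^3*3^2 * 5^1*  13^1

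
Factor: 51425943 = 3^1*47^1*103^1*3541^1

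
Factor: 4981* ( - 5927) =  - 29522387 = - 17^1*293^1*5927^1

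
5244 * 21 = 110124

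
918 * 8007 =7350426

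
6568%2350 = 1868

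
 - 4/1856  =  -1/464 = - 0.00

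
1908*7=13356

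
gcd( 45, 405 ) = 45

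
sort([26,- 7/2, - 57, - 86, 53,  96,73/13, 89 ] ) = [ - 86,-57, - 7/2, 73/13,26, 53 , 89, 96 ] 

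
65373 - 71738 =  - 6365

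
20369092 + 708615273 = 728984365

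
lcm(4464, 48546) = 388368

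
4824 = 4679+145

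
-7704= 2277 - 9981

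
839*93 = 78027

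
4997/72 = 4997/72 = 69.40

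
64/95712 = 2/2991=0.00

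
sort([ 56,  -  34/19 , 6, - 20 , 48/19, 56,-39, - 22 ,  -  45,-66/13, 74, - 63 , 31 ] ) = [-63, - 45, - 39,-22,-20, - 66/13, - 34/19,48/19, 6 , 31 , 56, 56 , 74 ]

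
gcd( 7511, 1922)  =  1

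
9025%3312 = 2401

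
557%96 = 77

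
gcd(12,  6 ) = 6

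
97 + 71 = 168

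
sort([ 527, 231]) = [ 231, 527]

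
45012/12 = 3751 = 3751.00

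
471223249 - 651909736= - 180686487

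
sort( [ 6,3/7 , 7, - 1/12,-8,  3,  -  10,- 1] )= [ - 10, - 8, - 1, - 1/12,3/7, 3,6,  7 ] 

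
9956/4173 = 2+1610/4173 = 2.39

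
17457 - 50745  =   - 33288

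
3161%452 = 449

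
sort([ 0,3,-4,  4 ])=[ - 4,0,3,4 ] 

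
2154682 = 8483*254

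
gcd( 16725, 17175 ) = 75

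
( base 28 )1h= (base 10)45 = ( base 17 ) 2B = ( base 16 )2d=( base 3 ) 1200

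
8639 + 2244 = 10883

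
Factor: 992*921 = 2^5 *3^1*31^1*307^1 = 913632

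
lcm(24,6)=24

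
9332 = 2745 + 6587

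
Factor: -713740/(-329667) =2^2 * 3^ ( - 1)*5^1*13^( - 1)*79^( - 1 ) *107^( - 1)*127^1*281^1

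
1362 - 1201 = 161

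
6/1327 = 6/1327 =0.00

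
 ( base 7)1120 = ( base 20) 106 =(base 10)406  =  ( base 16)196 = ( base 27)f1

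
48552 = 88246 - 39694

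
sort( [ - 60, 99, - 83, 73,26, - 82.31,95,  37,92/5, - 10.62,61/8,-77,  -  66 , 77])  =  [ - 83, - 82.31, - 77, - 66,-60, - 10.62, 61/8,92/5, 26, 37, 73,77,95,  99 ]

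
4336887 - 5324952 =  - 988065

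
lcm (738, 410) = 3690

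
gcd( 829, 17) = 1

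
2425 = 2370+55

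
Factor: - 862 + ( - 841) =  - 1703 = - 13^1*131^1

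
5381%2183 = 1015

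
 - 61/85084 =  - 61/85084= - 0.00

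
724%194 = 142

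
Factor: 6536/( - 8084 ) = -2^1*19^1*47^(-1) =- 38/47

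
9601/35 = 9601/35=274.31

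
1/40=1/40 = 0.03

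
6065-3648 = 2417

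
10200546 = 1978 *5157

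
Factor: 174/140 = 2^( - 1)*3^1*5^( - 1 )* 7^(-1)* 29^1  =  87/70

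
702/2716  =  351/1358 = 0.26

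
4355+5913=10268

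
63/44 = 1 + 19/44 = 1.43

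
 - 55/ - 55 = 1/1  =  1.00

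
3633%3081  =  552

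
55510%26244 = 3022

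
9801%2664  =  1809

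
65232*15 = 978480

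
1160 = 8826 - 7666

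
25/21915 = 5/4383 = 0.00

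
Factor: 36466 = 2^1*18233^1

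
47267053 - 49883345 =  - 2616292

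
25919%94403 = 25919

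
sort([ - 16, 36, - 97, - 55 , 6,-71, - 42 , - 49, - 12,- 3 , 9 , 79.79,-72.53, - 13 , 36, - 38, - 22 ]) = [ - 97, - 72.53, - 71, - 55, - 49, - 42, - 38 , - 22, - 16, - 13, - 12, - 3,6, 9, 36, 36 , 79.79 ] 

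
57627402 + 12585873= 70213275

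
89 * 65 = 5785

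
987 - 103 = 884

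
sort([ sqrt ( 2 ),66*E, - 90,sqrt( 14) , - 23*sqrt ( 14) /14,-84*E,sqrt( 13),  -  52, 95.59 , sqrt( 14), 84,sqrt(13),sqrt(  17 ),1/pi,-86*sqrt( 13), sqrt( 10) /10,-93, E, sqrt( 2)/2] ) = [ - 86 * sqrt(13 ),-84*E,  -  93, - 90,-52,  -  23*sqrt( 14 )/14,sqrt (10) /10, 1/pi,sqrt( 2 ) /2,  sqrt( 2), E  ,  sqrt( 13 ),sqrt( 13),sqrt( 14 ),sqrt (14 ),sqrt ( 17), 84, 95.59, 66*E ]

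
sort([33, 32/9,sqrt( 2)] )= [sqrt (2 ),32/9, 33]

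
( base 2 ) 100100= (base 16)24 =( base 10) 36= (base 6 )100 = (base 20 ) 1G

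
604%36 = 28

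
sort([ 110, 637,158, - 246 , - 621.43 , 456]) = [ - 621.43 , - 246, 110, 158, 456, 637]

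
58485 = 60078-1593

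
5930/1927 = 3 + 149/1927 = 3.08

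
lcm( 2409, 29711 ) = 89133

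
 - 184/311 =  - 1+127/311 = - 0.59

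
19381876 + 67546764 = 86928640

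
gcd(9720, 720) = 360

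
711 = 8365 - 7654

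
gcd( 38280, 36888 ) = 696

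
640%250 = 140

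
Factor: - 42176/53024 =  - 2^1*659^1*1657^( - 1) = - 1318/1657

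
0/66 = 0  =  0.00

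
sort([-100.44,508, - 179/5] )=[ - 100.44, - 179/5, 508] 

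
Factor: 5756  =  2^2 * 1439^1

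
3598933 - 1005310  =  2593623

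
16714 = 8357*2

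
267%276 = 267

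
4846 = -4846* ( - 1)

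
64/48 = 4/3 = 1.33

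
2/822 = 1/411 = 0.00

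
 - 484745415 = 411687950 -896433365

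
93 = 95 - 2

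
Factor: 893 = 19^1*47^1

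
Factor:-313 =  - 313^1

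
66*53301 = 3517866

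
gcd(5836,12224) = 4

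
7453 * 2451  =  18267303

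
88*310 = 27280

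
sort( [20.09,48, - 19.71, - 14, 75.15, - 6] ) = [-19.71  , - 14 ,-6,20.09, 48,75.15 ] 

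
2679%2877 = 2679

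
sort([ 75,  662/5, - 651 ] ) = [ - 651 , 75 , 662/5]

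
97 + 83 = 180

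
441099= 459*961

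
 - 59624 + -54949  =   - 114573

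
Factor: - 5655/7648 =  - 2^( - 5)*3^1 * 5^1*13^1*29^1*239^( - 1 ) 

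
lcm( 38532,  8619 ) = 655044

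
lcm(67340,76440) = 2828280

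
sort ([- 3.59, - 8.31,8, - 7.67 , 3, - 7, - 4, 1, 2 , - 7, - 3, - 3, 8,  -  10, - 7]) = [-10, - 8.31,-7.67, - 7,-7, - 7, - 4,-3.59, - 3, - 3, 1, 2, 3, 8,8 ] 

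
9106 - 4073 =5033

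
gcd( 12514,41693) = 1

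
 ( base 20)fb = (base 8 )467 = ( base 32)9N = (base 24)cn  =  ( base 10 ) 311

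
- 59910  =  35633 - 95543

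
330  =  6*55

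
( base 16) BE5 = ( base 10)3045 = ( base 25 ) 4lk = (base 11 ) 2319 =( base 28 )3OL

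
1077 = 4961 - 3884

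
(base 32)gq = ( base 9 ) 657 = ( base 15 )25d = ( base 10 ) 538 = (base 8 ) 1032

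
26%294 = 26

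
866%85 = 16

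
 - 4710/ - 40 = 117 + 3/4 = 117.75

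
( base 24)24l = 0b10011110101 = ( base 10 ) 1269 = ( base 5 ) 20034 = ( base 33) 15F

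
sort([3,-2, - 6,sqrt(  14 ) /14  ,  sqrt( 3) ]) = [- 6,-2,sqrt( 14)/14  ,  sqrt( 3), 3 ] 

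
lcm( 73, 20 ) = 1460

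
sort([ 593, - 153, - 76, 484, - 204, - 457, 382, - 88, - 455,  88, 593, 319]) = [ - 457, - 455, - 204 , - 153, - 88, -76,88, 319, 382, 484, 593, 593]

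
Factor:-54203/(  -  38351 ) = 67^1*809^1*38351^( - 1)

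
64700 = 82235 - 17535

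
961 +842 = 1803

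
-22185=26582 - 48767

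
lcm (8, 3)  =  24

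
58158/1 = 58158 =58158.00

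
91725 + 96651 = 188376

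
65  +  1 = 66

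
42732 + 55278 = 98010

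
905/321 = 2 + 263/321 = 2.82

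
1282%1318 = 1282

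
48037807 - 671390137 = -623352330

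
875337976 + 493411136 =1368749112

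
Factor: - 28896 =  - 2^5*3^1*7^1*43^1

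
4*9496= 37984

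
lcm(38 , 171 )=342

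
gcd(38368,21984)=32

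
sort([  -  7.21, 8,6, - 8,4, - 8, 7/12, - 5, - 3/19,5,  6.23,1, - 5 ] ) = [ - 8, -8, - 7.21, - 5, - 5,-3/19,  7/12, 1,4, 5,6,6.23,  8 ]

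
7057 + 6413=13470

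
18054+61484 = 79538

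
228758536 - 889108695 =- 660350159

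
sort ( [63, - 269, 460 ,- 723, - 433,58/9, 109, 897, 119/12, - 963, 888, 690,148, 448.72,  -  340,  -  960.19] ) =[ - 963,- 960.19, - 723  , - 433, - 340,-269, 58/9,  119/12, 63, 109,148, 448.72, 460, 690, 888, 897 ] 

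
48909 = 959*51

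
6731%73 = 15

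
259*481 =124579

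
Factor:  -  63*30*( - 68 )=2^3*3^3 * 5^1 * 7^1 * 17^1 = 128520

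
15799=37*427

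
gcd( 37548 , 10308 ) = 12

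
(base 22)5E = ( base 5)444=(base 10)124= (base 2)1111100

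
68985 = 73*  945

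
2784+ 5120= 7904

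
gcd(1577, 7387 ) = 83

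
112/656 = 7/41 = 0.17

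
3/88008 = 1/29336 = 0.00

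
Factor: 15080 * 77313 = 2^3*3^1*5^1*13^1*29^1*25771^1 = 1165880040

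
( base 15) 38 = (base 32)1L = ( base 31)1m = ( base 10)53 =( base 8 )65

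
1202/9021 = 1202/9021 = 0.13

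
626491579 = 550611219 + 75880360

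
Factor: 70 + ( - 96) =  - 2^1 *13^1 =-26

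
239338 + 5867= 245205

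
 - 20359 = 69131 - 89490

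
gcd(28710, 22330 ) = 3190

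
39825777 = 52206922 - 12381145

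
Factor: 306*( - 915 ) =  - 279990 =- 2^1* 3^3 * 5^1* 17^1*61^1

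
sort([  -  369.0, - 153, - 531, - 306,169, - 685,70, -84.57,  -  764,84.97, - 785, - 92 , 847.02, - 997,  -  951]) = [  -  997,  -  951, - 785, - 764 , - 685,  -  531, - 369.0, - 306, - 153, - 92,-84.57,70,  84.97, 169,  847.02 ]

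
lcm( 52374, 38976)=1675968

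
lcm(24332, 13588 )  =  1046276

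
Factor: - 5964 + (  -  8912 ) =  - 2^2 *3719^1=   -14876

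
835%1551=835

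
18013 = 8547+9466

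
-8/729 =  - 1 + 721/729 = -0.01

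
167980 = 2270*74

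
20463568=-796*(  -  25708)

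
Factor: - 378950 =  - 2^1*5^2*11^1*13^1 * 53^1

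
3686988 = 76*48513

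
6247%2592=1063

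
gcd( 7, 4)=1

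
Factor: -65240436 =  - 2^2*3^1 * 2293^1*2371^1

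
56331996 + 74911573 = 131243569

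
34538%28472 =6066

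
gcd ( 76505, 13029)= 1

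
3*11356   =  34068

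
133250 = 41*3250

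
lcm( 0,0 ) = 0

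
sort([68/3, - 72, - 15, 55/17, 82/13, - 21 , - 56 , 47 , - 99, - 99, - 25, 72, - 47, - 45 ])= [ - 99,  -  99,- 72, -56, - 47, - 45, - 25, - 21, - 15,55/17, 82/13,68/3,47, 72 ]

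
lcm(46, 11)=506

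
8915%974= 149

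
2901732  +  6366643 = 9268375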